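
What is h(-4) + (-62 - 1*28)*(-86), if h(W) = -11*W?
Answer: 7784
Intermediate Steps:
h(-4) + (-62 - 1*28)*(-86) = -11*(-4) + (-62 - 1*28)*(-86) = 44 + (-62 - 28)*(-86) = 44 - 90*(-86) = 44 + 7740 = 7784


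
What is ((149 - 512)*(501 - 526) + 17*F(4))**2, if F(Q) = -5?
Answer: 80820100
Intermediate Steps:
((149 - 512)*(501 - 526) + 17*F(4))**2 = ((149 - 512)*(501 - 526) + 17*(-5))**2 = (-363*(-25) - 85)**2 = (9075 - 85)**2 = 8990**2 = 80820100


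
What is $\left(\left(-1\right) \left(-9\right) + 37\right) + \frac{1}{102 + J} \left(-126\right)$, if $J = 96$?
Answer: $\frac{499}{11} \approx 45.364$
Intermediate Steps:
$\left(\left(-1\right) \left(-9\right) + 37\right) + \frac{1}{102 + J} \left(-126\right) = \left(\left(-1\right) \left(-9\right) + 37\right) + \frac{1}{102 + 96} \left(-126\right) = \left(9 + 37\right) + \frac{1}{198} \left(-126\right) = 46 + \frac{1}{198} \left(-126\right) = 46 - \frac{7}{11} = \frac{499}{11}$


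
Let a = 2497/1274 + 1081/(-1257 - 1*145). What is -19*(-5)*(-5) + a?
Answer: -211574175/446537 ≈ -473.81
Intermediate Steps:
a = 530900/446537 (a = 2497*(1/1274) + 1081/(-1257 - 145) = 2497/1274 + 1081/(-1402) = 2497/1274 + 1081*(-1/1402) = 2497/1274 - 1081/1402 = 530900/446537 ≈ 1.1889)
-19*(-5)*(-5) + a = -19*(-5)*(-5) + 530900/446537 = 95*(-5) + 530900/446537 = -475 + 530900/446537 = -211574175/446537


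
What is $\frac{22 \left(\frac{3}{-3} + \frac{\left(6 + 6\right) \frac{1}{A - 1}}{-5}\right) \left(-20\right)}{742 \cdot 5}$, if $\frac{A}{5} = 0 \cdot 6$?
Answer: $- \frac{44}{265} \approx -0.16604$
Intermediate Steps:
$A = 0$ ($A = 5 \cdot 0 \cdot 6 = 5 \cdot 0 = 0$)
$\frac{22 \left(\frac{3}{-3} + \frac{\left(6 + 6\right) \frac{1}{A - 1}}{-5}\right) \left(-20\right)}{742 \cdot 5} = \frac{22 \left(\frac{3}{-3} + \frac{\left(6 + 6\right) \frac{1}{0 - 1}}{-5}\right) \left(-20\right)}{742 \cdot 5} = \frac{22 \left(3 \left(- \frac{1}{3}\right) + \frac{12}{-1} \left(- \frac{1}{5}\right)\right) \left(-20\right)}{3710} = 22 \left(-1 + 12 \left(-1\right) \left(- \frac{1}{5}\right)\right) \left(-20\right) \frac{1}{3710} = 22 \left(-1 - - \frac{12}{5}\right) \left(-20\right) \frac{1}{3710} = 22 \left(-1 + \frac{12}{5}\right) \left(-20\right) \frac{1}{3710} = 22 \cdot \frac{7}{5} \left(-20\right) \frac{1}{3710} = 22 \left(-28\right) \frac{1}{3710} = \left(-616\right) \frac{1}{3710} = - \frac{44}{265}$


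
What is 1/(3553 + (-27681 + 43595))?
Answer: 1/19467 ≈ 5.1369e-5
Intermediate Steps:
1/(3553 + (-27681 + 43595)) = 1/(3553 + 15914) = 1/19467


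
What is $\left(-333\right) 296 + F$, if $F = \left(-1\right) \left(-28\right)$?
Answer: $-98540$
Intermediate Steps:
$F = 28$
$\left(-333\right) 296 + F = \left(-333\right) 296 + 28 = -98568 + 28 = -98540$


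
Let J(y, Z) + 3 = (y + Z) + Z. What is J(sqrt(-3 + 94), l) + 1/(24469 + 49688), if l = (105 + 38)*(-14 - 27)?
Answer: -869787452/74157 + sqrt(91) ≈ -11719.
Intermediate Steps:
l = -5863 (l = 143*(-41) = -5863)
J(y, Z) = -3 + y + 2*Z (J(y, Z) = -3 + ((y + Z) + Z) = -3 + ((Z + y) + Z) = -3 + (y + 2*Z) = -3 + y + 2*Z)
J(sqrt(-3 + 94), l) + 1/(24469 + 49688) = (-3 + sqrt(-3 + 94) + 2*(-5863)) + 1/(24469 + 49688) = (-3 + sqrt(91) - 11726) + 1/74157 = (-11729 + sqrt(91)) + 1/74157 = -869787452/74157 + sqrt(91)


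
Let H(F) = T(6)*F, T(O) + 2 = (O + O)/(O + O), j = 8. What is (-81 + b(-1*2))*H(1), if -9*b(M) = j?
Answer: 737/9 ≈ 81.889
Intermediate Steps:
T(O) = -1 (T(O) = -2 + (O + O)/(O + O) = -2 + (2*O)/((2*O)) = -2 + (2*O)*(1/(2*O)) = -2 + 1 = -1)
b(M) = -8/9 (b(M) = -1/9*8 = -8/9)
H(F) = -F
(-81 + b(-1*2))*H(1) = (-81 - 8/9)*(-1*1) = -737/9*(-1) = 737/9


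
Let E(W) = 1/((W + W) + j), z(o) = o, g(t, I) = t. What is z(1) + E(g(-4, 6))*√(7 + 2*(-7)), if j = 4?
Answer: 1 - I*√7/4 ≈ 1.0 - 0.66144*I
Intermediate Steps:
E(W) = 1/(4 + 2*W) (E(W) = 1/((W + W) + 4) = 1/(2*W + 4) = 1/(4 + 2*W))
z(1) + E(g(-4, 6))*√(7 + 2*(-7)) = 1 + (1/(2*(2 - 4)))*√(7 + 2*(-7)) = 1 + ((½)/(-2))*√(7 - 14) = 1 + ((½)*(-½))*√(-7) = 1 - I*√7/4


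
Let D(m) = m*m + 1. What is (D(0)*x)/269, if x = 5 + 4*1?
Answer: 9/269 ≈ 0.033457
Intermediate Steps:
D(m) = 1 + m**2 (D(m) = m**2 + 1 = 1 + m**2)
x = 9 (x = 5 + 4 = 9)
(D(0)*x)/269 = ((1 + 0**2)*9)/269 = ((1 + 0)*9)*(1/269) = (1*9)*(1/269) = 9*(1/269) = 9/269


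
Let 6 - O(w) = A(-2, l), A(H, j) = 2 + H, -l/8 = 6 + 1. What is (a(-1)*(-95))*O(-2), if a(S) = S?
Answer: 570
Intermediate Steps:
l = -56 (l = -8*(6 + 1) = -8*7 = -56)
O(w) = 6 (O(w) = 6 - (2 - 2) = 6 - 1*0 = 6 + 0 = 6)
(a(-1)*(-95))*O(-2) = -1*(-95)*6 = 95*6 = 570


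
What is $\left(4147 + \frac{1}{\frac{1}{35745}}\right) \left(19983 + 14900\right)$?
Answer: $1391552636$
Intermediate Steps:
$\left(4147 + \frac{1}{\frac{1}{35745}}\right) \left(19983 + 14900\right) = \left(4147 + \frac{1}{\frac{1}{35745}}\right) 34883 = \left(4147 + 35745\right) 34883 = 39892 \cdot 34883 = 1391552636$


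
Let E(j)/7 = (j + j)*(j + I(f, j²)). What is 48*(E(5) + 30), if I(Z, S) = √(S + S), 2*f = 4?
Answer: 18240 + 16800*√2 ≈ 41999.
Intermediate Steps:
f = 2 (f = (½)*4 = 2)
I(Z, S) = √2*√S (I(Z, S) = √(2*S) = √2*√S)
E(j) = 14*j*(j + √2*√(j²)) (E(j) = 7*((j + j)*(j + √2*√(j²))) = 7*((2*j)*(j + √2*√(j²))) = 7*(2*j*(j + √2*√(j²))) = 14*j*(j + √2*√(j²)))
48*(E(5) + 30) = 48*(14*5*(5 + √2*√(5²)) + 30) = 48*(14*5*(5 + √2*√25) + 30) = 48*(14*5*(5 + √2*5) + 30) = 48*(14*5*(5 + 5*√2) + 30) = 48*((350 + 350*√2) + 30) = 48*(380 + 350*√2) = 18240 + 16800*√2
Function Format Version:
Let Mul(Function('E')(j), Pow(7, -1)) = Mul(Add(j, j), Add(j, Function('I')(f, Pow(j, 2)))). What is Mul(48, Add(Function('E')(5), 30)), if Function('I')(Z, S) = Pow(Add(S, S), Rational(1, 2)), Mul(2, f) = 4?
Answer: Add(18240, Mul(16800, Pow(2, Rational(1, 2)))) ≈ 41999.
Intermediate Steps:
f = 2 (f = Mul(Rational(1, 2), 4) = 2)
Function('I')(Z, S) = Mul(Pow(2, Rational(1, 2)), Pow(S, Rational(1, 2))) (Function('I')(Z, S) = Pow(Mul(2, S), Rational(1, 2)) = Mul(Pow(2, Rational(1, 2)), Pow(S, Rational(1, 2))))
Function('E')(j) = Mul(14, j, Add(j, Mul(Pow(2, Rational(1, 2)), Pow(Pow(j, 2), Rational(1, 2))))) (Function('E')(j) = Mul(7, Mul(Add(j, j), Add(j, Mul(Pow(2, Rational(1, 2)), Pow(Pow(j, 2), Rational(1, 2)))))) = Mul(7, Mul(Mul(2, j), Add(j, Mul(Pow(2, Rational(1, 2)), Pow(Pow(j, 2), Rational(1, 2)))))) = Mul(7, Mul(2, j, Add(j, Mul(Pow(2, Rational(1, 2)), Pow(Pow(j, 2), Rational(1, 2)))))) = Mul(14, j, Add(j, Mul(Pow(2, Rational(1, 2)), Pow(Pow(j, 2), Rational(1, 2))))))
Mul(48, Add(Function('E')(5), 30)) = Mul(48, Add(Mul(14, 5, Add(5, Mul(Pow(2, Rational(1, 2)), Pow(Pow(5, 2), Rational(1, 2))))), 30)) = Mul(48, Add(Mul(14, 5, Add(5, Mul(Pow(2, Rational(1, 2)), Pow(25, Rational(1, 2))))), 30)) = Mul(48, Add(Mul(14, 5, Add(5, Mul(Pow(2, Rational(1, 2)), 5))), 30)) = Mul(48, Add(Mul(14, 5, Add(5, Mul(5, Pow(2, Rational(1, 2))))), 30)) = Mul(48, Add(Add(350, Mul(350, Pow(2, Rational(1, 2)))), 30)) = Mul(48, Add(380, Mul(350, Pow(2, Rational(1, 2))))) = Add(18240, Mul(16800, Pow(2, Rational(1, 2))))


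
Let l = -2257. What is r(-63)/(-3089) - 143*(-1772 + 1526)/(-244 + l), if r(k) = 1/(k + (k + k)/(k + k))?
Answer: -164322383/11682598 ≈ -14.066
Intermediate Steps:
r(k) = 1/(1 + k) (r(k) = 1/(k + (2*k)/((2*k))) = 1/(k + (2*k)*(1/(2*k))) = 1/(k + 1) = 1/(1 + k))
r(-63)/(-3089) - 143*(-1772 + 1526)/(-244 + l) = 1/((1 - 63)*(-3089)) - 143*(-1772 + 1526)/(-244 - 2257) = -1/3089/(-62) - 143/((-2501/(-246))) = -1/62*(-1/3089) - 143/((-2501*(-1/246))) = 1/191518 - 143/61/6 = 1/191518 - 143*6/61 = 1/191518 - 858/61 = -164322383/11682598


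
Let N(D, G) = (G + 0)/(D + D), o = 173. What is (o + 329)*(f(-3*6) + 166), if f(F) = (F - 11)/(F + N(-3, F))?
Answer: 1264538/15 ≈ 84303.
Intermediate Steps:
N(D, G) = G/(2*D) (N(D, G) = G/((2*D)) = G*(1/(2*D)) = G/(2*D))
f(F) = 6*(-11 + F)/(5*F) (f(F) = (F - 11)/(F + (½)*F/(-3)) = (-11 + F)/(F + (½)*F*(-⅓)) = (-11 + F)/(F - F/6) = (-11 + F)/((5*F/6)) = (-11 + F)*(6/(5*F)) = 6*(-11 + F)/(5*F))
(o + 329)*(f(-3*6) + 166) = (173 + 329)*(6*(-11 - 3*6)/(5*((-3*6))) + 166) = 502*((6/5)*(-11 - 18)/(-18) + 166) = 502*((6/5)*(-1/18)*(-29) + 166) = 502*(29/15 + 166) = 502*(2519/15) = 1264538/15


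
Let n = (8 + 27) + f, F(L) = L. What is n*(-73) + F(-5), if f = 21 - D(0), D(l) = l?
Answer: -4093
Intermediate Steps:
f = 21 (f = 21 - 1*0 = 21 + 0 = 21)
n = 56 (n = (8 + 27) + 21 = 35 + 21 = 56)
n*(-73) + F(-5) = 56*(-73) - 5 = -4088 - 5 = -4093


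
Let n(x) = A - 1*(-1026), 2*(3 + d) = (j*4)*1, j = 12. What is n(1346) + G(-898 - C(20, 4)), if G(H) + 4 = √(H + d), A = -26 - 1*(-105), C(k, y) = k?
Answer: 1101 + I*√897 ≈ 1101.0 + 29.95*I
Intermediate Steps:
d = 21 (d = -3 + ((12*4)*1)/2 = -3 + (48*1)/2 = -3 + (½)*48 = -3 + 24 = 21)
A = 79 (A = -26 + 105 = 79)
n(x) = 1105 (n(x) = 79 - 1*(-1026) = 79 + 1026 = 1105)
G(H) = -4 + √(21 + H) (G(H) = -4 + √(H + 21) = -4 + √(21 + H))
n(1346) + G(-898 - C(20, 4)) = 1105 + (-4 + √(21 + (-898 - 1*20))) = 1105 + (-4 + √(21 + (-898 - 20))) = 1105 + (-4 + √(21 - 918)) = 1105 + (-4 + √(-897)) = 1105 + (-4 + I*√897) = 1101 + I*√897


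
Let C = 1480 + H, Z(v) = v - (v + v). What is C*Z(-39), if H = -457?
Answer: 39897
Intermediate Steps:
Z(v) = -v (Z(v) = v - 2*v = -v)
C = 1023 (C = 1480 - 457 = 1023)
C*Z(-39) = 1023*(-1*(-39)) = 1023*39 = 39897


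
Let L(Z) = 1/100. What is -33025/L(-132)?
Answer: -3302500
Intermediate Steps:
L(Z) = 1/100
-33025/L(-132) = -33025/1/100 = -33025*100 = -3302500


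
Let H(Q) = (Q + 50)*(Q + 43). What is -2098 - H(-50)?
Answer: -2098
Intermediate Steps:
H(Q) = (43 + Q)*(50 + Q) (H(Q) = (50 + Q)*(43 + Q) = (43 + Q)*(50 + Q))
-2098 - H(-50) = -2098 - (2150 + (-50)**2 + 93*(-50)) = -2098 - (2150 + 2500 - 4650) = -2098 - 1*0 = -2098 + 0 = -2098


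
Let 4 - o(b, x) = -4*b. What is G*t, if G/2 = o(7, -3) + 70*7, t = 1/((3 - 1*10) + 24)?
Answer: 1044/17 ≈ 61.412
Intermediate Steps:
o(b, x) = 4 + 4*b (o(b, x) = 4 - (-4)*b = 4 + 4*b)
t = 1/17 (t = 1/((3 - 10) + 24) = 1/(-7 + 24) = 1/17 ≈ 0.058824)
G = 1044 (G = 2*((4 + 4*7) + 70*7) = 2*((4 + 28) + 490) = 2*(32 + 490) = 2*522 = 1044)
G*t = 1044*(1/17) = 1044/17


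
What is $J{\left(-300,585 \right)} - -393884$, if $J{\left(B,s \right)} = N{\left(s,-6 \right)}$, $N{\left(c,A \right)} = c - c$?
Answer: $393884$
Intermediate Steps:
$N{\left(c,A \right)} = 0$
$J{\left(B,s \right)} = 0$
$J{\left(-300,585 \right)} - -393884 = 0 - -393884 = 0 + 393884 = 393884$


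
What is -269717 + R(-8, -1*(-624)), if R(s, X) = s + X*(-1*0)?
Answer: -269725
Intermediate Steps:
R(s, X) = s (R(s, X) = s + X*0 = s + 0 = s)
-269717 + R(-8, -1*(-624)) = -269717 - 8 = -269725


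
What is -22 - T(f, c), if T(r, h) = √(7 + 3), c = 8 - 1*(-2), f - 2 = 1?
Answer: -22 - √10 ≈ -25.162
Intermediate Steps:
f = 3 (f = 2 + 1 = 3)
c = 10 (c = 8 + 2 = 10)
T(r, h) = √10
-22 - T(f, c) = -22 - √10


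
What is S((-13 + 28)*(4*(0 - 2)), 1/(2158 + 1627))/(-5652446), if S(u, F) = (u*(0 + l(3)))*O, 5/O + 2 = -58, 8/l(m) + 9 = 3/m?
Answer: 5/2826223 ≈ 1.7691e-6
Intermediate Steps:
l(m) = 8/(-9 + 3/m)
O = -1/12 (O = 5/(-2 - 58) = 5/(-60) = 5*(-1/60) = -1/12 ≈ -0.083333)
S(u, F) = u/12 (S(u, F) = (u*(0 - 8*3/(-3 + 9*3)))*(-1/12) = (u*(0 - 8*3/(-3 + 27)))*(-1/12) = (u*(0 - 8*3/24))*(-1/12) = (u*(0 - 8*3*1/24))*(-1/12) = (u*(0 - 1))*(-1/12) = (u*(-1))*(-1/12) = -u*(-1/12) = u/12)
S((-13 + 28)*(4*(0 - 2)), 1/(2158 + 1627))/(-5652446) = (((-13 + 28)*(4*(0 - 2)))/12)/(-5652446) = ((15*(4*(-2)))/12)*(-1/5652446) = ((15*(-8))/12)*(-1/5652446) = ((1/12)*(-120))*(-1/5652446) = -10*(-1/5652446) = 5/2826223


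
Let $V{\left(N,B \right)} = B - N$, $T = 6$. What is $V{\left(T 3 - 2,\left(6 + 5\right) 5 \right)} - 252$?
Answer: $-213$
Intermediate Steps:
$V{\left(T 3 - 2,\left(6 + 5\right) 5 \right)} - 252 = \left(\left(6 + 5\right) 5 - \left(6 \cdot 3 - 2\right)\right) - 252 = \left(11 \cdot 5 - \left(18 - 2\right)\right) - 252 = \left(55 - 16\right) - 252 = 39 - 252 = -213$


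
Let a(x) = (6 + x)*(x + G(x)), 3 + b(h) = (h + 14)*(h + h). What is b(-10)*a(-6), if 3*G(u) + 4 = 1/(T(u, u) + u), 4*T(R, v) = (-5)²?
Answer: 0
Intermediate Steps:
T(R, v) = 25/4 (T(R, v) = (¼)*(-5)² = (¼)*25 = 25/4)
b(h) = -3 + 2*h*(14 + h) (b(h) = -3 + (h + 14)*(h + h) = -3 + (14 + h)*(2*h) = -3 + 2*h*(14 + h))
G(u) = -4/3 + 1/(3*(25/4 + u))
a(x) = (6 + x)*(x + 16*(-6 - x)/(3*(25 + 4*x)))
b(-10)*a(-6) = (-3 + 2*(-10)² + 28*(-10))*((-576 + 12*(-6)³ + 131*(-6)² + 258*(-6))/(3*(25 + 4*(-6)))) = (-3 + 2*100 - 280)*((-576 + 12*(-216) + 131*36 - 1548)/(3*(25 - 24))) = (-3 + 200 - 280)*((⅓)*(-576 - 2592 + 4716 - 1548)/1) = -83*0/3 = -83*0 = 0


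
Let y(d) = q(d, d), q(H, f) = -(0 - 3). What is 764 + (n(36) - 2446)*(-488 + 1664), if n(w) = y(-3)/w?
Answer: -2875634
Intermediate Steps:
q(H, f) = 3 (q(H, f) = -1*(-3) = 3)
y(d) = 3
n(w) = 3/w
764 + (n(36) - 2446)*(-488 + 1664) = 764 + (3/36 - 2446)*(-488 + 1664) = 764 + (3*(1/36) - 2446)*1176 = 764 + (1/12 - 2446)*1176 = 764 - 29351/12*1176 = 764 - 2876398 = -2875634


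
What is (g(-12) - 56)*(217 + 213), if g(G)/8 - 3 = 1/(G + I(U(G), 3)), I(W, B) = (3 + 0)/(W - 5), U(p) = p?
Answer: -2906800/207 ≈ -14043.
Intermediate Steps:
I(W, B) = 3/(-5 + W)
g(G) = 24 + 8/(G + 3/(-5 + G))
(g(-12) - 56)*(217 + 213) = (8*(9 + (1 + 3*(-12))*(-5 - 12))/(3 - 12*(-5 - 12)) - 56)*(217 + 213) = (8*(9 + (1 - 36)*(-17))/(3 - 12*(-17)) - 56)*430 = (8*(9 - 35*(-17))/(3 + 204) - 56)*430 = (8*(9 + 595)/207 - 56)*430 = (8*(1/207)*604 - 56)*430 = (4832/207 - 56)*430 = -6760/207*430 = -2906800/207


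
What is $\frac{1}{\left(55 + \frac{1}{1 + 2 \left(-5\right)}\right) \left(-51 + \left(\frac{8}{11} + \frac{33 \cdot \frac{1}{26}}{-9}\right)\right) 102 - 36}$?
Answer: $- \frac{99}{27946294} \approx -3.5425 \cdot 10^{-6}$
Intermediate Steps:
$\frac{1}{\left(55 + \frac{1}{1 + 2 \left(-5\right)}\right) \left(-51 + \left(\frac{8}{11} + \frac{33 \cdot \frac{1}{26}}{-9}\right)\right) 102 - 36} = \frac{1}{\left(55 + \frac{1}{1 - 10}\right) \left(-51 + \left(8 \cdot \frac{1}{11} + 33 \cdot \frac{1}{26} \left(- \frac{1}{9}\right)\right)\right) 102 - 36} = \frac{1}{\left(55 + \frac{1}{-9}\right) \left(-51 + \left(\frac{8}{11} + \frac{33}{26} \left(- \frac{1}{9}\right)\right)\right) 102 - 36} = \frac{1}{\left(55 - \frac{1}{9}\right) \left(-51 + \left(\frac{8}{11} - \frac{11}{78}\right)\right) 102 - 36} = \frac{1}{\frac{494 \left(-51 + \frac{503}{858}\right)}{9} \cdot 102 - 36} = \frac{1}{\frac{494}{9} \left(- \frac{43255}{858}\right) 102 - 36} = \frac{1}{\left(- \frac{821845}{297}\right) 102 - 36} = \frac{1}{- \frac{27942730}{99} - 36} = \frac{1}{- \frac{27946294}{99}} = - \frac{99}{27946294}$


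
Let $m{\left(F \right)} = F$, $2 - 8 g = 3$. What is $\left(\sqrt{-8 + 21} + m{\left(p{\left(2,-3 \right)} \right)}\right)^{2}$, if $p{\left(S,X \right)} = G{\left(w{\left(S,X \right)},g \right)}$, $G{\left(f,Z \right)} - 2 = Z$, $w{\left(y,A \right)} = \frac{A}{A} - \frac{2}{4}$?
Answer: $\frac{1057}{64} + \frac{15 \sqrt{13}}{4} \approx 30.036$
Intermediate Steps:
$g = - \frac{1}{8}$ ($g = \frac{1}{4} - \frac{3}{8} = - \frac{1}{8} \approx -0.125$)
$w{\left(y,A \right)} = \frac{1}{2}$ ($w{\left(y,A \right)} = 1 - \frac{1}{2} = \frac{1}{2}$)
$G{\left(f,Z \right)} = 2 + Z$
$p{\left(S,X \right)} = \frac{15}{8}$ ($p{\left(S,X \right)} = 2 - \frac{1}{8} = \frac{15}{8}$)
$\left(\sqrt{-8 + 21} + m{\left(p{\left(2,-3 \right)} \right)}\right)^{2} = \left(\sqrt{-8 + 21} + \frac{15}{8}\right)^{2} = \left(\sqrt{13} + \frac{15}{8}\right)^{2} = \left(\frac{15}{8} + \sqrt{13}\right)^{2}$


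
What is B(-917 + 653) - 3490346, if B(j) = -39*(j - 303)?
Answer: -3468233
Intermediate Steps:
B(j) = 11817 - 39*j (B(j) = -39*(-303 + j) = 11817 - 39*j)
B(-917 + 653) - 3490346 = (11817 - 39*(-917 + 653)) - 3490346 = (11817 - 39*(-264)) - 3490346 = (11817 + 10296) - 3490346 = 22113 - 3490346 = -3468233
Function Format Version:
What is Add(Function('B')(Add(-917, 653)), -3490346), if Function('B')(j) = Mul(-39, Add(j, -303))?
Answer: -3468233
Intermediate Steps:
Function('B')(j) = Add(11817, Mul(-39, j)) (Function('B')(j) = Mul(-39, Add(-303, j)) = Add(11817, Mul(-39, j)))
Add(Function('B')(Add(-917, 653)), -3490346) = Add(Add(11817, Mul(-39, Add(-917, 653))), -3490346) = Add(Add(11817, Mul(-39, -264)), -3490346) = Add(Add(11817, 10296), -3490346) = Add(22113, -3490346) = -3468233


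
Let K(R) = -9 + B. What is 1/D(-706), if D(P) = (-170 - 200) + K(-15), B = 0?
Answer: -1/379 ≈ -0.0026385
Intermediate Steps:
K(R) = -9 (K(R) = -9 + 0 = -9)
D(P) = -379 (D(P) = (-170 - 200) - 9 = -370 - 9 = -379)
1/D(-706) = 1/(-379) = -1/379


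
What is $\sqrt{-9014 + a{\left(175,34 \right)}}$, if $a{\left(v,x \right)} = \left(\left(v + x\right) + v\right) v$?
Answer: $\sqrt{58186} \approx 241.22$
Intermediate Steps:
$a{\left(v,x \right)} = v \left(x + 2 v\right)$ ($a{\left(v,x \right)} = \left(x + 2 v\right) v = v \left(x + 2 v\right)$)
$\sqrt{-9014 + a{\left(175,34 \right)}} = \sqrt{-9014 + 175 \left(34 + 2 \cdot 175\right)} = \sqrt{-9014 + 175 \left(34 + 350\right)} = \sqrt{-9014 + 175 \cdot 384} = \sqrt{-9014 + 67200} = \sqrt{58186}$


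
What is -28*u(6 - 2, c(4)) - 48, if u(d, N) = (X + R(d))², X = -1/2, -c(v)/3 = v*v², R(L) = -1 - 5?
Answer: -1231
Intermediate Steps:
R(L) = -6
c(v) = -3*v³ (c(v) = -3*v*v² = -3*v³)
X = -½ (X = -1*½ = -½ ≈ -0.50000)
u(d, N) = 169/4 (u(d, N) = (-½ - 6)² = (-13/2)² = 169/4)
-28*u(6 - 2, c(4)) - 48 = -28*169/4 - 48 = -1183 - 48 = -1231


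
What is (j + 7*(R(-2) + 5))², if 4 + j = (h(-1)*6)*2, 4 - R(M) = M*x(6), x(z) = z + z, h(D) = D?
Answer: 46225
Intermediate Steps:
x(z) = 2*z
R(M) = 4 - 12*M (R(M) = 4 - M*2*6 = 4 - M*12 = 4 - 12*M)
j = -16 (j = -4 - 1*6*2 = -4 - 6*2 = -4 - 12 = -16)
(j + 7*(R(-2) + 5))² = (-16 + 7*((4 - 12*(-2)) + 5))² = (-16 + 7*((4 + 24) + 5))² = (-16 + 7*(28 + 5))² = (-16 + 7*33)² = (-16 + 231)² = 215² = 46225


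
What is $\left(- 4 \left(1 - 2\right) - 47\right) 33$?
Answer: $-1419$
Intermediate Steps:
$\left(- 4 \left(1 - 2\right) - 47\right) 33 = \left(\left(-4\right) \left(-1\right) - 47\right) 33 = \left(4 - 47\right) 33 = \left(-43\right) 33 = -1419$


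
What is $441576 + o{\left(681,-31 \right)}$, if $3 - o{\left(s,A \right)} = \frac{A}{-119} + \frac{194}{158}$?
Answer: $\frac{4151270187}{9401} \approx 4.4158 \cdot 10^{5}$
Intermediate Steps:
$o{\left(s,A \right)} = \frac{140}{79} + \frac{A}{119}$ ($o{\left(s,A \right)} = 3 - \left(\frac{A}{-119} + \frac{194}{158}\right) = 3 - \left(A \left(- \frac{1}{119}\right) + 194 \cdot \frac{1}{158}\right) = 3 - \left(- \frac{A}{119} + \frac{97}{79}\right) = 3 - \left(\frac{97}{79} - \frac{A}{119}\right) = 3 + \left(- \frac{97}{79} + \frac{A}{119}\right) = \frac{140}{79} + \frac{A}{119}$)
$441576 + o{\left(681,-31 \right)} = 441576 + \left(\frac{140}{79} + \frac{1}{119} \left(-31\right)\right) = 441576 + \left(\frac{140}{79} - \frac{31}{119}\right) = 441576 + \frac{14211}{9401} = \frac{4151270187}{9401}$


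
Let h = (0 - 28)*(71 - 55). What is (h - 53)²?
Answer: 251001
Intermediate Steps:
h = -448 (h = -28*16 = -448)
(h - 53)² = (-448 - 53)² = (-501)² = 251001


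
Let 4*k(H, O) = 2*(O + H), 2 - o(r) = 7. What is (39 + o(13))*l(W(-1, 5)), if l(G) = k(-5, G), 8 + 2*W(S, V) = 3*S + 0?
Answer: -357/2 ≈ -178.50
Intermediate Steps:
W(S, V) = -4 + 3*S/2 (W(S, V) = -4 + (3*S + 0)/2 = -4 + (3*S)/2 = -4 + 3*S/2)
o(r) = -5 (o(r) = 2 - 1*7 = 2 - 7 = -5)
k(H, O) = H/2 + O/2 (k(H, O) = (2*(O + H))/4 = (2*(H + O))/4 = (2*H + 2*O)/4 = H/2 + O/2)
l(G) = -5/2 + G/2 (l(G) = (½)*(-5) + G/2 = -5/2 + G/2)
(39 + o(13))*l(W(-1, 5)) = (39 - 5)*(-5/2 + (-4 + (3/2)*(-1))/2) = 34*(-5/2 + (-4 - 3/2)/2) = 34*(-5/2 + (½)*(-11/2)) = 34*(-5/2 - 11/4) = 34*(-21/4) = -357/2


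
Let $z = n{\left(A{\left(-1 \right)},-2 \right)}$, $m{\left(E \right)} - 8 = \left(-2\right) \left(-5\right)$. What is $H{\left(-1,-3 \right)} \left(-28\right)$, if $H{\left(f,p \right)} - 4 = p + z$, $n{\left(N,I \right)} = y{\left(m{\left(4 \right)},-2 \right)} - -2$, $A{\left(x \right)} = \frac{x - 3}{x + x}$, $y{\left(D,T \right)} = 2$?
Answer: $-140$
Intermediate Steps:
$m{\left(E \right)} = 18$ ($m{\left(E \right)} = 8 - -10 = 8 + 10 = 18$)
$A{\left(x \right)} = \frac{-3 + x}{2 x}$
$n{\left(N,I \right)} = 4$ ($n{\left(N,I \right)} = 2 - -2 = 2 + 2 = 4$)
$z = 4$
$H{\left(f,p \right)} = 8 + p$ ($H{\left(f,p \right)} = 4 + \left(p + 4\right) = 4 + \left(4 + p\right) = 8 + p$)
$H{\left(-1,-3 \right)} \left(-28\right) = \left(8 - 3\right) \left(-28\right) = 5 \left(-28\right) = -140$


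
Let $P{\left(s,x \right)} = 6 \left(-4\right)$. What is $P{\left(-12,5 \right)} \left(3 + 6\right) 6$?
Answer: $-1296$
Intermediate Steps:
$P{\left(s,x \right)} = -24$
$P{\left(-12,5 \right)} \left(3 + 6\right) 6 = - 24 \left(3 + 6\right) 6 = - 24 \cdot 9 \cdot 6 = \left(-24\right) 54 = -1296$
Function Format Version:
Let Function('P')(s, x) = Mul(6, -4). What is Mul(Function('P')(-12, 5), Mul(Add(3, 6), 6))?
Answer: -1296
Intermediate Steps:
Function('P')(s, x) = -24
Mul(Function('P')(-12, 5), Mul(Add(3, 6), 6)) = Mul(-24, Mul(Add(3, 6), 6)) = Mul(-24, Mul(9, 6)) = Mul(-24, 54) = -1296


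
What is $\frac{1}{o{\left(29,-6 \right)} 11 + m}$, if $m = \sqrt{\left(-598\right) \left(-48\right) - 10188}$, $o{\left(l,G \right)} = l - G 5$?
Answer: $\frac{649}{402685} - \frac{2 \sqrt{4629}}{402685} \approx 0.0012738$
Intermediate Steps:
$o{\left(l,G \right)} = l - 5 G$
$m = 2 \sqrt{4629}$ ($m = \sqrt{28704 - 10188} = \sqrt{18516} = 2 \sqrt{4629} \approx 136.07$)
$\frac{1}{o{\left(29,-6 \right)} 11 + m} = \frac{1}{\left(29 - -30\right) 11 + 2 \sqrt{4629}} = \frac{1}{\left(29 + 30\right) 11 + 2 \sqrt{4629}} = \frac{1}{59 \cdot 11 + 2 \sqrt{4629}} = \frac{1}{649 + 2 \sqrt{4629}}$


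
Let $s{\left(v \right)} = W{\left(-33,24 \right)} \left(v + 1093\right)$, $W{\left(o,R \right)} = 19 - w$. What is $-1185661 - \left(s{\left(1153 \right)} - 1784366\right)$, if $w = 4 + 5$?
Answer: $576245$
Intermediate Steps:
$w = 9$
$W{\left(o,R \right)} = 10$ ($W{\left(o,R \right)} = 19 - 9 = 10$)
$s{\left(v \right)} = 10930 + 10 v$ ($s{\left(v \right)} = 10 \left(v + 1093\right) = 10 \left(1093 + v\right) = 10930 + 10 v$)
$-1185661 - \left(s{\left(1153 \right)} - 1784366\right) = -1185661 - \left(\left(10930 + 10 \cdot 1153\right) - 1784366\right) = -1185661 - \left(\left(10930 + 11530\right) - 1784366\right) = -1185661 - \left(22460 - 1784366\right) = -1185661 - -1761906 = -1185661 + 1761906 = 576245$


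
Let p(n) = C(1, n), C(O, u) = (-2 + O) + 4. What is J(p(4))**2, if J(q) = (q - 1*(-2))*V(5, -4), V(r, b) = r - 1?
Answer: 400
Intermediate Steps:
C(O, u) = 2 + O
V(r, b) = -1 + r
p(n) = 3 (p(n) = 2 + 1 = 3)
J(q) = 8 + 4*q (J(q) = (q - 1*(-2))*(-1 + 5) = (q + 2)*4 = (2 + q)*4 = 8 + 4*q)
J(p(4))**2 = (8 + 4*3)**2 = (8 + 12)**2 = 20**2 = 400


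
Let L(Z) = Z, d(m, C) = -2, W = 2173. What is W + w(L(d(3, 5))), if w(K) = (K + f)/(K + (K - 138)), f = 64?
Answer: 154252/71 ≈ 2172.6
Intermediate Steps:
w(K) = (64 + K)/(-138 + 2*K) (w(K) = (K + 64)/(K + (K - 138)) = (64 + K)/(K + (-138 + K)) = (64 + K)/(-138 + 2*K))
W + w(L(d(3, 5))) = 2173 + (64 - 2)/(2*(-69 - 2)) = 2173 + (½)*62/(-71) = 2173 + (½)*(-1/71)*62 = 2173 - 31/71 = 154252/71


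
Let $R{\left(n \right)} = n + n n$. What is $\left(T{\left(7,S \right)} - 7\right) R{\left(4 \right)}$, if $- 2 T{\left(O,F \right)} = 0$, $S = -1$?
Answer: $-140$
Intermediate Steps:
$T{\left(O,F \right)} = 0$ ($T{\left(O,F \right)} = \left(- \frac{1}{2}\right) 0 = 0$)
$R{\left(n \right)} = n + n^{2}$
$\left(T{\left(7,S \right)} - 7\right) R{\left(4 \right)} = \left(0 - 7\right) 4 \left(1 + 4\right) = - 7 \cdot 4 \cdot 5 = \left(-7\right) 20 = -140$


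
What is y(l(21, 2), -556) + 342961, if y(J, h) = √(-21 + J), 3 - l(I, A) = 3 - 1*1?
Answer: 342961 + 2*I*√5 ≈ 3.4296e+5 + 4.4721*I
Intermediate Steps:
l(I, A) = 1 (l(I, A) = 3 - (3 - 1*1) = 3 - (3 - 1) = 3 - 1*2 = 3 - 2 = 1)
y(l(21, 2), -556) + 342961 = √(-21 + 1) + 342961 = √(-20) + 342961 = 2*I*√5 + 342961 = 342961 + 2*I*√5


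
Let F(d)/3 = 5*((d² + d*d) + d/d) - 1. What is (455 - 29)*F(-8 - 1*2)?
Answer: 1283112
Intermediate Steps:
F(d) = 12 + 30*d² (F(d) = 3*(5*((d² + d*d) + d/d) - 1) = 3*(5*((d² + d²) + 1) - 1) = 3*(5*(2*d² + 1) - 1) = 3*(5*(1 + 2*d²) - 1) = 3*((5 + 10*d²) - 1) = 3*(4 + 10*d²) = 12 + 30*d²)
(455 - 29)*F(-8 - 1*2) = (455 - 29)*(12 + 30*(-8 - 1*2)²) = 426*(12 + 30*(-8 - 2)²) = 426*(12 + 30*(-10)²) = 426*(12 + 30*100) = 426*(12 + 3000) = 426*3012 = 1283112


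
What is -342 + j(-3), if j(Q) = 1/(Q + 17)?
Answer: -4787/14 ≈ -341.93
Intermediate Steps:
j(Q) = 1/(17 + Q)
-342 + j(-3) = -342 + 1/(17 - 3) = -342 + 1/14 = -4787/14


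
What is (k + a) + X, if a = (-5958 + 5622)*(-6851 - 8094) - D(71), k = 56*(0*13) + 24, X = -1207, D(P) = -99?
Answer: 5020436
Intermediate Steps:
k = 24 (k = 56*0 + 24 = 0 + 24 = 24)
a = 5021619 (a = (-5958 + 5622)*(-6851 - 8094) - 1*(-99) = -336*(-14945) + 99 = 5021520 + 99 = 5021619)
(k + a) + X = (24 + 5021619) - 1207 = 5021643 - 1207 = 5020436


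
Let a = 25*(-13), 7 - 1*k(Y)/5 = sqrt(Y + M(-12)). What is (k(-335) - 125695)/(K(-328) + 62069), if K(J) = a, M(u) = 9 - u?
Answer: -31415/15436 - 5*I*sqrt(314)/61744 ≈ -2.0352 - 0.001435*I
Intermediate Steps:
k(Y) = 35 - 5*sqrt(21 + Y) (k(Y) = 35 - 5*sqrt(Y + (9 - 1*(-12))) = 35 - 5*sqrt(Y + (9 + 12)) = 35 - 5*sqrt(Y + 21) = 35 - 5*sqrt(21 + Y))
a = -325
K(J) = -325
(k(-335) - 125695)/(K(-328) + 62069) = ((35 - 5*sqrt(21 - 335)) - 125695)/(-325 + 62069) = ((35 - 5*I*sqrt(314)) - 125695)/61744 = ((35 - 5*I*sqrt(314)) - 125695)*(1/61744) = (-125660 - 5*I*sqrt(314))*(1/61744) = -31415/15436 - 5*I*sqrt(314)/61744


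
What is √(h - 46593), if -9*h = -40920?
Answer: I*√378417/3 ≈ 205.05*I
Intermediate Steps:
h = 13640/3 (h = -⅑*(-40920) = 13640/3 ≈ 4546.7)
√(h - 46593) = √(13640/3 - 46593) = √(-126139/3) = I*√378417/3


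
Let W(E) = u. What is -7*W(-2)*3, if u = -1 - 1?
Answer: 42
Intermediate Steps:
u = -2
W(E) = -2
-7*W(-2)*3 = -7*(-2)*3 = 14*3 = 42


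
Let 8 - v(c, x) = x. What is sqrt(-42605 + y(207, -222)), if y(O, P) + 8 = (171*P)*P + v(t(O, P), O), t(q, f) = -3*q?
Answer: 4*sqrt(524047) ≈ 2895.6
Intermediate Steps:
v(c, x) = 8 - x
y(O, P) = -O + 171*P**2 (y(O, P) = -8 + ((171*P)*P + (8 - O)) = -8 + (171*P**2 + (8 - O)) = -8 + (8 - O + 171*P**2) = -O + 171*P**2)
sqrt(-42605 + y(207, -222)) = sqrt(-42605 + (-1*207 + 171*(-222)**2)) = sqrt(-42605 + (-207 + 171*49284)) = sqrt(-42605 + (-207 + 8427564)) = sqrt(-42605 + 8427357) = sqrt(8384752) = 4*sqrt(524047)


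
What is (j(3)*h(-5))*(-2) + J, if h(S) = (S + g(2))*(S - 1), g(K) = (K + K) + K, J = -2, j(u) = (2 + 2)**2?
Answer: 190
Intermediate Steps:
j(u) = 16 (j(u) = 4**2 = 16)
g(K) = 3*K (g(K) = 2*K + K = 3*K)
h(S) = (-1 + S)*(6 + S) (h(S) = (S + 3*2)*(S - 1) = (S + 6)*(-1 + S) = (6 + S)*(-1 + S) = (-1 + S)*(6 + S))
(j(3)*h(-5))*(-2) + J = (16*(-6 + (-5)**2 + 5*(-5)))*(-2) - 2 = (16*(-6 + 25 - 25))*(-2) - 2 = (16*(-6))*(-2) - 2 = -96*(-2) - 2 = 192 - 2 = 190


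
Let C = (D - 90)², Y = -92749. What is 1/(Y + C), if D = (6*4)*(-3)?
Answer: -1/66505 ≈ -1.5036e-5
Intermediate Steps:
D = -72 (D = 24*(-3) = -72)
C = 26244 (C = (-72 - 90)² = (-162)² = 26244)
1/(Y + C) = 1/(-92749 + 26244) = 1/(-66505) = -1/66505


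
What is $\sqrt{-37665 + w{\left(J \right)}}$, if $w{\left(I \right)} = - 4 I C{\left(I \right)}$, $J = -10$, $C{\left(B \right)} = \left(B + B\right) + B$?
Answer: $i \sqrt{38865} \approx 197.14 i$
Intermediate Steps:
$C{\left(B \right)} = 3 B$ ($C{\left(B \right)} = 2 B + B = 3 B$)
$w{\left(I \right)} = - 12 I^{2}$ ($w{\left(I \right)} = - 4 I 3 I = - 12 I^{2}$)
$\sqrt{-37665 + w{\left(J \right)}} = \sqrt{-37665 - 12 \left(-10\right)^{2}} = \sqrt{-37665 - 1200} = \sqrt{-38865} = i \sqrt{38865}$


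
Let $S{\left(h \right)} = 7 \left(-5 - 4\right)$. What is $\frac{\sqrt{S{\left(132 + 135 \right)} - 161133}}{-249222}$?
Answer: $- \frac{i \sqrt{40299}}{124611} \approx - 0.001611 i$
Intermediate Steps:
$S{\left(h \right)} = -63$ ($S{\left(h \right)} = 7 \left(-9\right) = -63$)
$\frac{\sqrt{S{\left(132 + 135 \right)} - 161133}}{-249222} = \frac{\sqrt{-63 - 161133}}{-249222} = \sqrt{-161196} \left(- \frac{1}{249222}\right) = 2 i \sqrt{40299} \left(- \frac{1}{249222}\right) = - \frac{i \sqrt{40299}}{124611}$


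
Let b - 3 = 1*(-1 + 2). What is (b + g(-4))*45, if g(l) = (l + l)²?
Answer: 3060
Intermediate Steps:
g(l) = 4*l² (g(l) = (2*l)² = 4*l²)
b = 4 (b = 3 + 1*(-1 + 2) = 3 + 1*1 = 3 + 1 = 4)
(b + g(-4))*45 = (4 + 4*(-4)²)*45 = (4 + 4*16)*45 = (4 + 64)*45 = 68*45 = 3060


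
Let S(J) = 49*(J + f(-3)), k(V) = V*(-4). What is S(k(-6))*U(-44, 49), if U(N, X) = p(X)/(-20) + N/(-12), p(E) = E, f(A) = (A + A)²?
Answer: 3577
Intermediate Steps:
f(A) = 4*A² (f(A) = (2*A)² = 4*A²)
k(V) = -4*V
U(N, X) = -N/12 - X/20 (U(N, X) = X/(-20) + N/(-12) = X*(-1/20) + N*(-1/12) = -X/20 - N/12 = -N/12 - X/20)
S(J) = 1764 + 49*J (S(J) = 49*(J + 4*(-3)²) = 49*(J + 4*9) = 49*(J + 36) = 49*(36 + J) = 1764 + 49*J)
S(k(-6))*U(-44, 49) = (1764 + 49*(-4*(-6)))*(-1/12*(-44) - 1/20*49) = (1764 + 49*24)*(11/3 - 49/20) = (1764 + 1176)*(73/60) = 2940*(73/60) = 3577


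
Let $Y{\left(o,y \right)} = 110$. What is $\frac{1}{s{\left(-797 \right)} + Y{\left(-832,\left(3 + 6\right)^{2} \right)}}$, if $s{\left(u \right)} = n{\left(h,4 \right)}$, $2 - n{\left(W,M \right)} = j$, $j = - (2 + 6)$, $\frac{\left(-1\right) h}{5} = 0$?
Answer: $\frac{1}{120} \approx 0.0083333$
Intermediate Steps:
$h = 0$ ($h = \left(-5\right) 0 = 0$)
$j = -8$ ($j = \left(-1\right) 8 = -8$)
$n{\left(W,M \right)} = 10$ ($n{\left(W,M \right)} = 2 - -8 = 2 + 8 = 10$)
$s{\left(u \right)} = 10$
$\frac{1}{s{\left(-797 \right)} + Y{\left(-832,\left(3 + 6\right)^{2} \right)}} = \frac{1}{10 + 110} = \frac{1}{120}$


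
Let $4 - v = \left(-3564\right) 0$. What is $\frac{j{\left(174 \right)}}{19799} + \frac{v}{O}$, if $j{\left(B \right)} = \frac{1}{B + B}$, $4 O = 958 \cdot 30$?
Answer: $\frac{9189131}{16501674540} \approx 0.00055686$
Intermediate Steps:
$O = 7185$ ($O = \frac{958 \cdot 30}{4} = \frac{1}{4} \cdot 28740 = 7185$)
$v = 4$ ($v = 4 - \left(-3564\right) 0 = 4 - 0 = 4 + 0 = 4$)
$j{\left(B \right)} = \frac{1}{2 B}$
$\frac{j{\left(174 \right)}}{19799} + \frac{v}{O} = \frac{\frac{1}{2} \cdot \frac{1}{174}}{19799} + \frac{4}{7185} = \frac{1}{2} \cdot \frac{1}{174} \cdot \frac{1}{19799} + 4 \cdot \frac{1}{7185} = \frac{1}{348} \cdot \frac{1}{19799} + \frac{4}{7185} = \frac{1}{6890052} + \frac{4}{7185} = \frac{9189131}{16501674540}$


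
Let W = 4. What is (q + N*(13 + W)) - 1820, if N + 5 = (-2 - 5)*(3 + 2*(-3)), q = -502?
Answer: -2050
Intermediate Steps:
N = 16 (N = -5 + (-2 - 5)*(3 + 2*(-3)) = -5 - 7*(3 - 6) = -5 - 7*(-3) = -5 + 21 = 16)
(q + N*(13 + W)) - 1820 = (-502 + 16*(13 + 4)) - 1820 = (-502 + 16*17) - 1820 = (-502 + 272) - 1820 = -230 - 1820 = -2050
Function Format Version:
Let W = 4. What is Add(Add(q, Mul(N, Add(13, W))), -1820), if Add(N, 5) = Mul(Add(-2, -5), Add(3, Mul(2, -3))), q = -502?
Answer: -2050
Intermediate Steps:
N = 16 (N = Add(-5, Mul(Add(-2, -5), Add(3, Mul(2, -3)))) = Add(-5, Mul(-7, Add(3, -6))) = Add(-5, Mul(-7, -3)) = Add(-5, 21) = 16)
Add(Add(q, Mul(N, Add(13, W))), -1820) = Add(Add(-502, Mul(16, Add(13, 4))), -1820) = Add(Add(-502, Mul(16, 17)), -1820) = Add(Add(-502, 272), -1820) = Add(-230, -1820) = -2050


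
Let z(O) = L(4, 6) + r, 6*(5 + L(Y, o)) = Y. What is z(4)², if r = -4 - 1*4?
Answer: 1369/9 ≈ 152.11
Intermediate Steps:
L(Y, o) = -5 + Y/6
r = -8 (r = -4 - 4 = -8)
z(O) = -37/3 (z(O) = (-5 + (⅙)*4) - 8 = (-5 + ⅔) - 8 = -13/3 - 8 = -37/3)
z(4)² = (-37/3)² = 1369/9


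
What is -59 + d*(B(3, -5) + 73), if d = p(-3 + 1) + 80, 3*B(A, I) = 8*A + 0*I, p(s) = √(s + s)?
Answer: 6421 + 162*I ≈ 6421.0 + 162.0*I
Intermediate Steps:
p(s) = √2*√s (p(s) = √(2*s) = √2*√s)
B(A, I) = 8*A/3 (B(A, I) = (8*A + 0*I)/3 = (8*A + 0)/3 = (8*A)/3 = 8*A/3)
d = 80 + 2*I (d = √2*√(-3 + 1) + 80 = √2*√(-2) + 80 = √2*(I*√2) + 80 = 2*I + 80 = 80 + 2*I ≈ 80.0 + 2.0*I)
-59 + d*(B(3, -5) + 73) = -59 + (80 + 2*I)*((8/3)*3 + 73) = -59 + (80 + 2*I)*(8 + 73) = -59 + (80 + 2*I)*81 = -59 + (6480 + 162*I) = 6421 + 162*I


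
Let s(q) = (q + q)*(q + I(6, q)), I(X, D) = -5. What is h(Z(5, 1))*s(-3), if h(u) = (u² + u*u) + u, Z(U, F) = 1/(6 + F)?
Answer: 432/49 ≈ 8.8163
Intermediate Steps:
h(u) = u + 2*u² (h(u) = (u² + u²) + u = 2*u² + u = u + 2*u²)
s(q) = 2*q*(-5 + q) (s(q) = (q + q)*(q - 5) = (2*q)*(-5 + q) = 2*q*(-5 + q))
h(Z(5, 1))*s(-3) = ((1 + 2/(6 + 1))/(6 + 1))*(2*(-3)*(-5 - 3)) = ((1 + 2/7)/7)*(2*(-3)*(-8)) = ((1 + 2*(⅐))/7)*48 = ((1 + 2/7)/7)*48 = ((⅐)*(9/7))*48 = (9/49)*48 = 432/49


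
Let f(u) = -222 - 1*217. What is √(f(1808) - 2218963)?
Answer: I*√2219402 ≈ 1489.8*I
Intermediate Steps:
f(u) = -439 (f(u) = -222 - 217 = -439)
√(f(1808) - 2218963) = √(-439 - 2218963) = √(-2219402) = I*√2219402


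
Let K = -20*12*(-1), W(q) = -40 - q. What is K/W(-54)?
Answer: 120/7 ≈ 17.143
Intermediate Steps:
K = 240 (K = -240*(-1) = 240)
K/W(-54) = 240/(-40 - 1*(-54)) = 240/(-40 + 54) = 240/14 = 240*(1/14) = 120/7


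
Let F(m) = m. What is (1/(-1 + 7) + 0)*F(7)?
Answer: 7/6 ≈ 1.1667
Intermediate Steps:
(1/(-1 + 7) + 0)*F(7) = (1/(-1 + 7) + 0)*7 = (1/6 + 0)*7 = (1/6)*7 = 7/6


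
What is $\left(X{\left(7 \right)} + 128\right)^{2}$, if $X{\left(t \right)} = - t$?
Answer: $14641$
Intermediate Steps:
$\left(X{\left(7 \right)} + 128\right)^{2} = \left(\left(-1\right) 7 + 128\right)^{2} = \left(-7 + 128\right)^{2} = 121^{2} = 14641$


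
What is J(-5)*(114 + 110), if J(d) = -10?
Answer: -2240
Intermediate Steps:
J(-5)*(114 + 110) = -10*(114 + 110) = -10*224 = -2240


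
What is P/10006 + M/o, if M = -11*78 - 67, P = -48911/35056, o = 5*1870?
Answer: -6498397573/65594052832 ≈ -0.099070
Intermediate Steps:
o = 9350
P = -48911/35056 (P = -48911*1/35056 = -48911/35056 ≈ -1.3952)
M = -925 (M = -858 - 67 = -925)
P/10006 + M/o = -48911/35056/10006 - 925/9350 = -48911/35056*1/10006 - 925*1/9350 = -48911/350770336 - 37/374 = -6498397573/65594052832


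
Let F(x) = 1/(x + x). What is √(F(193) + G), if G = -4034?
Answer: I*√601049478/386 ≈ 63.514*I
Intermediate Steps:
F(x) = 1/(2*x)
√(F(193) + G) = √((½)/193 - 4034) = √((½)*(1/193) - 4034) = √(1/386 - 4034) = √(-1557123/386) = I*√601049478/386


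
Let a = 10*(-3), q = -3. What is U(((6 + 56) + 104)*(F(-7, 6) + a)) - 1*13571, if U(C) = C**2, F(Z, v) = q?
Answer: 29994913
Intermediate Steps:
F(Z, v) = -3
a = -30
U(((6 + 56) + 104)*(F(-7, 6) + a)) - 1*13571 = (((6 + 56) + 104)*(-3 - 30))**2 - 1*13571 = ((62 + 104)*(-33))**2 - 13571 = (166*(-33))**2 - 13571 = (-5478)**2 - 13571 = 30008484 - 13571 = 29994913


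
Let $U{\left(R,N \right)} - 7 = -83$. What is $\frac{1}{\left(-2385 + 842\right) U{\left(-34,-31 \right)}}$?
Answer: $\frac{1}{117268} \approx 8.5275 \cdot 10^{-6}$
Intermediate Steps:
$U{\left(R,N \right)} = -76$ ($U{\left(R,N \right)} = 7 - 83 = -76$)
$\frac{1}{\left(-2385 + 842\right) U{\left(-34,-31 \right)}} = \frac{1}{\left(-2385 + 842\right) \left(-76\right)} = \frac{1}{-1543} \left(- \frac{1}{76}\right) = \left(- \frac{1}{1543}\right) \left(- \frac{1}{76}\right) = \frac{1}{117268}$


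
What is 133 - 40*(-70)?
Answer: 2933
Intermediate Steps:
133 - 40*(-70) = 133 + 2800 = 2933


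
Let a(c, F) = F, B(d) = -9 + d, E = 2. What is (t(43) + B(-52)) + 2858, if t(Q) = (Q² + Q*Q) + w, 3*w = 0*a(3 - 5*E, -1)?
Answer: 6495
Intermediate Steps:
w = 0 (w = (0*(-1))/3 = (⅓)*0 = 0)
t(Q) = 2*Q² (t(Q) = (Q² + Q*Q) + 0 = (Q² + Q²) + 0 = 2*Q² + 0 = 2*Q²)
(t(43) + B(-52)) + 2858 = (2*43² + (-9 - 52)) + 2858 = (2*1849 - 61) + 2858 = (3698 - 61) + 2858 = 3637 + 2858 = 6495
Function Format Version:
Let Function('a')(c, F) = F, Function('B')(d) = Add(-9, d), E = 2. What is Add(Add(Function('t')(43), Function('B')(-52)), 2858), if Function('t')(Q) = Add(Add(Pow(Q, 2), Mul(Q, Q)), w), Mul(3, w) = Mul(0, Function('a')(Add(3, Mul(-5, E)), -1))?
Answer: 6495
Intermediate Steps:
w = 0 (w = Mul(Rational(1, 3), Mul(0, -1)) = Mul(Rational(1, 3), 0) = 0)
Function('t')(Q) = Mul(2, Pow(Q, 2)) (Function('t')(Q) = Add(Add(Pow(Q, 2), Mul(Q, Q)), 0) = Add(Add(Pow(Q, 2), Pow(Q, 2)), 0) = Add(Mul(2, Pow(Q, 2)), 0) = Mul(2, Pow(Q, 2)))
Add(Add(Function('t')(43), Function('B')(-52)), 2858) = Add(Add(Mul(2, Pow(43, 2)), Add(-9, -52)), 2858) = Add(Add(Mul(2, 1849), -61), 2858) = Add(Add(3698, -61), 2858) = Add(3637, 2858) = 6495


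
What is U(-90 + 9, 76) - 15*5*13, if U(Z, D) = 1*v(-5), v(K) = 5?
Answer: -970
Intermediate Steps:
U(Z, D) = 5 (U(Z, D) = 1*5 = 5)
U(-90 + 9, 76) - 15*5*13 = 5 - 15*5*13 = 5 - 15*65 = 5 - 1*975 = 5 - 975 = -970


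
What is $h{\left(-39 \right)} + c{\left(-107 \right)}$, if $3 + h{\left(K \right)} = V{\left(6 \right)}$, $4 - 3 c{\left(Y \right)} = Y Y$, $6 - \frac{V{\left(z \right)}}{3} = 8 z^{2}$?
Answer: $-4664$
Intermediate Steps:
$V{\left(z \right)} = 18 - 24 z^{2}$ ($V{\left(z \right)} = 18 - 3 \cdot 8 z^{2} = 18 - 24 z^{2}$)
$c{\left(Y \right)} = \frac{4}{3} - \frac{Y^{2}}{3}$ ($c{\left(Y \right)} = \frac{4}{3} - \frac{Y Y}{3} = \frac{4}{3} - \frac{Y^{2}}{3}$)
$h{\left(K \right)} = -849$ ($h{\left(K \right)} = -3 + \left(18 - 24 \cdot 6^{2}\right) = -3 + \left(18 - 864\right) = -3 - 846 = -849$)
$h{\left(-39 \right)} + c{\left(-107 \right)} = -849 + \left(\frac{4}{3} - \frac{\left(-107\right)^{2}}{3}\right) = -849 + \left(\frac{4}{3} - \frac{11449}{3}\right) = -849 - 3815 = -4664$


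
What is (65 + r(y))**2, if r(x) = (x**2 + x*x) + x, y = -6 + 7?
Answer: 4624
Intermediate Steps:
y = 1
r(x) = x + 2*x**2 (r(x) = (x**2 + x**2) + x = 2*x**2 + x = x + 2*x**2)
(65 + r(y))**2 = (65 + 1*(1 + 2*1))**2 = (65 + 1*(1 + 2))**2 = (65 + 1*3)**2 = (65 + 3)**2 = 68**2 = 4624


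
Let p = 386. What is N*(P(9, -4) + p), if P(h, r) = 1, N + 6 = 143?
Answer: 53019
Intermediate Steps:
N = 137 (N = -6 + 143 = 137)
N*(P(9, -4) + p) = 137*(1 + 386) = 137*387 = 53019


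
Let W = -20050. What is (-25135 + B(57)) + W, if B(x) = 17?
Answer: -45168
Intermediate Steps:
(-25135 + B(57)) + W = (-25135 + 17) - 20050 = -25118 - 20050 = -45168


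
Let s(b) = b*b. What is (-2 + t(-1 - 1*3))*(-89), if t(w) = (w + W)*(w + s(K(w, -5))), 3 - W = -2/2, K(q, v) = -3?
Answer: 178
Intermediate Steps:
s(b) = b**2
W = 4 (W = 3 - (-2)/2 = 3 - 1*(-1) = 3 + 1 = 4)
t(w) = (4 + w)*(9 + w) (t(w) = (w + 4)*(w + (-3)**2) = (4 + w)*(w + 9) = (4 + w)*(9 + w))
(-2 + t(-1 - 1*3))*(-89) = (-2 + (36 + (-1 - 1*3)**2 + 13*(-1 - 1*3)))*(-89) = (-2 + (36 + (-1 - 3)**2 + 13*(-1 - 3)))*(-89) = (-2 + (36 + (-4)**2 + 13*(-4)))*(-89) = (-2 + (36 + 16 - 52))*(-89) = (-2 + 0)*(-89) = -2*(-89) = 178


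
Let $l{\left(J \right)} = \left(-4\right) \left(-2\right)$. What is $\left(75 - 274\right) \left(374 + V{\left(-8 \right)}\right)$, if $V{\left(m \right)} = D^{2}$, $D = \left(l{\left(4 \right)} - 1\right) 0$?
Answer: $-74426$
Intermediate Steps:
$l{\left(J \right)} = 8$
$D = 0$ ($D = \left(8 - 1\right) 0 = 7 \cdot 0 = 0$)
$V{\left(m \right)} = 0$ ($V{\left(m \right)} = 0^{2} = 0$)
$\left(75 - 274\right) \left(374 + V{\left(-8 \right)}\right) = \left(75 - 274\right) \left(374 + 0\right) = \left(-199\right) 374 = -74426$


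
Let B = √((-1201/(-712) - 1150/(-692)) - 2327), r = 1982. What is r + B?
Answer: 1982 + I*√8813799524726/61588 ≈ 1982.0 + 48.204*I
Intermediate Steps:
B = I*√8813799524726/61588 (B = √((-1201*(-1/712) - 1150*(-1/692)) - 2327) = √((1201/712 + 575/346) - 2327) = √(412473/123176 - 2327) = √(-286218079/123176) = I*√8813799524726/61588 ≈ 48.204*I)
r + B = 1982 + I*√8813799524726/61588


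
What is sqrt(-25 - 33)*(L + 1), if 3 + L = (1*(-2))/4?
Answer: -5*I*sqrt(58)/2 ≈ -19.039*I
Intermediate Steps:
L = -7/2 (L = -3 + (1*(-2))/4 = -3 - 2*1/4 = -3 - 1/2 = -7/2 ≈ -3.5000)
sqrt(-25 - 33)*(L + 1) = sqrt(-25 - 33)*(-7/2 + 1) = sqrt(-58)*(-5/2) = (I*sqrt(58))*(-5/2) = -5*I*sqrt(58)/2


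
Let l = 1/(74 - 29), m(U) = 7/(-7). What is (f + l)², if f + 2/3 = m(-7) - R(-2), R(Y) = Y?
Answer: 256/2025 ≈ 0.12642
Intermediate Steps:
m(U) = -1 (m(U) = 7*(-⅐) = -1)
l = 1/45 ≈ 0.022222
f = ⅓ (f = -⅔ + (-1 - 1*(-2)) = -⅔ + (-1 + 2) = -⅔ + 1 = ⅓ ≈ 0.33333)
(f + l)² = (⅓ + 1/45)² = (16/45)² = 256/2025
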